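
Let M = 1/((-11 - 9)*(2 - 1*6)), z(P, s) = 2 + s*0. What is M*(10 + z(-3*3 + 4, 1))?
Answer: 3/20 ≈ 0.15000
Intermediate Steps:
z(P, s) = 2 (z(P, s) = 2 + 0 = 2)
M = 1/80 (M = 1/(-20*(2 - 6)) = 1/(-20*(-4)) = 1/80 ≈ 0.012500)
M*(10 + z(-3*3 + 4, 1)) = (10 + 2)/80 = (1/80)*12 = 3/20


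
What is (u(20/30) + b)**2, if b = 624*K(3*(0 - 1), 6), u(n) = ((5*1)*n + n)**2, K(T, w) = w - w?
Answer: 256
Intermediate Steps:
K(T, w) = 0
u(n) = 36*n**2 (u(n) = (5*n + n)**2 = (6*n)**2 = 36*n**2)
b = 0 (b = 624*0 = 0)
(u(20/30) + b)**2 = (36*(20/30)**2 + 0)**2 = (36*(20*(1/30))**2 + 0)**2 = (36*(2/3)**2 + 0)**2 = (36*(4/9) + 0)**2 = (16 + 0)**2 = 16**2 = 256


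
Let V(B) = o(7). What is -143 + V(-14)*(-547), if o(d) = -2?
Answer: 951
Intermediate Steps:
V(B) = -2
-143 + V(-14)*(-547) = -143 - 2*(-547) = -143 + 1094 = 951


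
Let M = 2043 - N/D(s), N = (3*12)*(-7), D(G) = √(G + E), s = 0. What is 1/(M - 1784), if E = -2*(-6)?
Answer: 37/8827 - 6*√3/8827 ≈ 0.0030144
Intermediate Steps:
E = 12
D(G) = √(12 + G) (D(G) = √(G + 12) = √(12 + G))
N = -252 (N = 36*(-7) = -252)
M = 2043 + 42*√3 (M = 2043 - (-252)/(√(12 + 0)) = 2043 - (-252)/(√12) = 2043 - (-252)/(2*√3) = 2043 - (-252)*√3/6 = 2043 - (-42)*√3 = 2043 + 42*√3 ≈ 2115.7)
1/(M - 1784) = 1/((2043 + 42*√3) - 1784) = 1/(259 + 42*√3)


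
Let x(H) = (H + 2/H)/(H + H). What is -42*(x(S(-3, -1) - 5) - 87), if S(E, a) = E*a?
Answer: 7245/2 ≈ 3622.5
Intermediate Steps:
x(H) = (H + 2/H)/(2*H) (x(H) = (H + 2/H)/((2*H)) = (H + 2/H)*(1/(2*H)) = (H + 2/H)/(2*H))
-42*(x(S(-3, -1) - 5) - 87) = -42*((½ + (-3*(-1) - 5)⁻²) - 87) = -42*((½ + (3 - 5)⁻²) - 87) = -42*((½ + (-2)⁻²) - 87) = -42*((½ + ¼) - 87) = -42*(¾ - 87) = -42*(-345/4) = 7245/2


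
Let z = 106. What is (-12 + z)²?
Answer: 8836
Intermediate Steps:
(-12 + z)² = (-12 + 106)² = 94² = 8836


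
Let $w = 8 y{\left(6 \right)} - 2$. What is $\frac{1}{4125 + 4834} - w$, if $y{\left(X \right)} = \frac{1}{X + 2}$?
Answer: $\frac{8960}{8959} \approx 1.0001$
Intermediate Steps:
$y{\left(X \right)} = \frac{1}{2 + X}$
$w = -1$ ($w = \frac{8}{2 + 6} - 2 = \frac{8}{8} - 2 = 8 \cdot \frac{1}{8} - 2 = 1 - 2 = -1$)
$\frac{1}{4125 + 4834} - w = \frac{1}{4125 + 4834} - -1 = \frac{1}{8959} + 1 = \frac{8960}{8959}$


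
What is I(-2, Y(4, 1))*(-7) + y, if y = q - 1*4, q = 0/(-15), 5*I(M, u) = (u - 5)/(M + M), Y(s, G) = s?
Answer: -87/20 ≈ -4.3500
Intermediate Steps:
I(M, u) = (-5 + u)/(10*M) (I(M, u) = ((u - 5)/(M + M))/5 = ((-5 + u)/((2*M)))/5 = ((-5 + u)*(1/(2*M)))/5 = ((-5 + u)/(2*M))/5 = (-5 + u)/(10*M))
q = 0 (q = 0*(-1/15) = 0)
y = -4 (y = 0 - 1*4 = 0 - 4 = -4)
I(-2, Y(4, 1))*(-7) + y = ((⅒)*(-5 + 4)/(-2))*(-7) - 4 = ((⅒)*(-½)*(-1))*(-7) - 4 = (1/20)*(-7) - 4 = -7/20 - 4 = -87/20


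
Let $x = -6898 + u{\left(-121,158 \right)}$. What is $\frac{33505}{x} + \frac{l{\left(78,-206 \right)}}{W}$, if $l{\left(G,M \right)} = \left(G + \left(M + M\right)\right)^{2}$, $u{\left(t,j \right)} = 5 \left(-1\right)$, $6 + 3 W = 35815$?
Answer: $\frac{1110432659}{247189527} \approx 4.4922$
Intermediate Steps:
$W = \frac{35809}{3}$ ($W = -2 + \frac{1}{3} \cdot 35815 = -2 + \frac{35815}{3} = \frac{35809}{3} \approx 11936.0$)
$u{\left(t,j \right)} = -5$
$l{\left(G,M \right)} = \left(G + 2 M\right)^{2}$
$x = -6903$ ($x = -6898 - 5 = -6903$)
$\frac{33505}{x} + \frac{l{\left(78,-206 \right)}}{W} = \frac{33505}{-6903} + \frac{\left(78 + 2 \left(-206\right)\right)^{2}}{\frac{35809}{3}} = 33505 \left(- \frac{1}{6903}\right) + \left(78 - 412\right)^{2} \cdot \frac{3}{35809} = - \frac{33505}{6903} + \left(-334\right)^{2} \cdot \frac{3}{35809} = - \frac{33505}{6903} + 111556 \cdot \frac{3}{35809} = - \frac{33505}{6903} + \frac{334668}{35809} = \frac{1110432659}{247189527}$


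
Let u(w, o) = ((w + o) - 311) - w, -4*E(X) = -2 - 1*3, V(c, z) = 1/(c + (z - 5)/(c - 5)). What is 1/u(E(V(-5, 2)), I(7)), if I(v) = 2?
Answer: -1/309 ≈ -0.0032362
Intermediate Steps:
V(c, z) = 1/(c + (-5 + z)/(-5 + c))
E(X) = 5/4 (E(X) = -(-2 - 1*3)/4 = -(-2 - 3)/4 = -¼*(-5) = 5/4)
u(w, o) = -311 + o (u(w, o) = ((o + w) - 311) - w = (-311 + o + w) - w = -311 + o)
1/u(E(V(-5, 2)), I(7)) = 1/(-311 + 2) = 1/(-309) = -1/309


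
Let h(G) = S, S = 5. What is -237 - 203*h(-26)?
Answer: -1252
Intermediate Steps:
h(G) = 5
-237 - 203*h(-26) = -237 - 203*5 = -237 - 1015 = -1252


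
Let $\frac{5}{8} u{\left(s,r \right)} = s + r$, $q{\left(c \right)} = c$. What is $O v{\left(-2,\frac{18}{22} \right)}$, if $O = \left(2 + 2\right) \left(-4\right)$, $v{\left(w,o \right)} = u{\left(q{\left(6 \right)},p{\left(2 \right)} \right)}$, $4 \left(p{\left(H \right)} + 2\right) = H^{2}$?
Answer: $-128$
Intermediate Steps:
$p{\left(H \right)} = -2 + \frac{H^{2}}{4}$
$u{\left(s,r \right)} = \frac{8 r}{5} + \frac{8 s}{5}$ ($u{\left(s,r \right)} = \frac{8 \left(s + r\right)}{5} = \frac{8 \left(r + s\right)}{5} = \frac{8 r}{5} + \frac{8 s}{5}$)
$v{\left(w,o \right)} = 8$ ($v{\left(w,o \right)} = \frac{8 \left(-2 + \frac{2^{2}}{4}\right)}{5} + \frac{8}{5} \cdot 6 = \frac{8 \left(-2 + \frac{1}{4} \cdot 4\right)}{5} + \frac{48}{5} = \frac{8 \left(-2 + 1\right)}{5} + \frac{48}{5} = \frac{8}{5} \left(-1\right) + \frac{48}{5} = - \frac{8}{5} + \frac{48}{5} = 8$)
$O = -16$ ($O = 4 \left(-4\right) = -16$)
$O v{\left(-2,\frac{18}{22} \right)} = \left(-16\right) 8 = -128$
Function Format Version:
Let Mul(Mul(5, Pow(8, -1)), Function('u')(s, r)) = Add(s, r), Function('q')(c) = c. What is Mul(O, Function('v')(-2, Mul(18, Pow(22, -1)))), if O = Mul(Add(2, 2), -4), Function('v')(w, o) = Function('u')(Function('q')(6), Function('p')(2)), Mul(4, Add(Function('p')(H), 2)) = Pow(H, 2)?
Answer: -128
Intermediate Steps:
Function('p')(H) = Add(-2, Mul(Rational(1, 4), Pow(H, 2)))
Function('u')(s, r) = Add(Mul(Rational(8, 5), r), Mul(Rational(8, 5), s)) (Function('u')(s, r) = Mul(Rational(8, 5), Add(s, r)) = Mul(Rational(8, 5), Add(r, s)) = Add(Mul(Rational(8, 5), r), Mul(Rational(8, 5), s)))
Function('v')(w, o) = 8 (Function('v')(w, o) = Add(Mul(Rational(8, 5), Add(-2, Mul(Rational(1, 4), Pow(2, 2)))), Mul(Rational(8, 5), 6)) = Add(Mul(Rational(8, 5), Add(-2, Mul(Rational(1, 4), 4))), Rational(48, 5)) = Add(Mul(Rational(8, 5), Add(-2, 1)), Rational(48, 5)) = Add(Mul(Rational(8, 5), -1), Rational(48, 5)) = Add(Rational(-8, 5), Rational(48, 5)) = 8)
O = -16 (O = Mul(4, -4) = -16)
Mul(O, Function('v')(-2, Mul(18, Pow(22, -1)))) = Mul(-16, 8) = -128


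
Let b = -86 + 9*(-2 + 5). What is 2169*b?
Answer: -127971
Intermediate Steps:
b = -59 (b = -86 + 9*3 = -86 + 27 = -59)
2169*b = 2169*(-59) = -127971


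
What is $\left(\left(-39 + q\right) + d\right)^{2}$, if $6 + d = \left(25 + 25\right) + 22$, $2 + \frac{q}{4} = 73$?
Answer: $96721$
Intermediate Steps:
$q = 284$ ($q = -8 + 4 \cdot 73 = -8 + 292 = 284$)
$d = 66$ ($d = -6 + \left(\left(25 + 25\right) + 22\right) = -6 + \left(50 + 22\right) = -6 + 72 = 66$)
$\left(\left(-39 + q\right) + d\right)^{2} = \left(\left(-39 + 284\right) + 66\right)^{2} = \left(245 + 66\right)^{2} = 311^{2} = 96721$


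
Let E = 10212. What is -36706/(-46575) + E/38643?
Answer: 631351286/599932575 ≈ 1.0524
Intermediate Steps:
-36706/(-46575) + E/38643 = -36706/(-46575) + 10212/38643 = -36706*(-1/46575) + 10212*(1/38643) = 36706/46575 + 3404/12881 = 631351286/599932575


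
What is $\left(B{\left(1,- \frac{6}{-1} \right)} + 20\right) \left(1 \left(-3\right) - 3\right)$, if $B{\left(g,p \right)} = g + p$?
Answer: $-162$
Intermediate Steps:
$\left(B{\left(1,- \frac{6}{-1} \right)} + 20\right) \left(1 \left(-3\right) - 3\right) = \left(\left(1 - \frac{6}{-1}\right) + 20\right) \left(1 \left(-3\right) - 3\right) = \left(\left(1 - -6\right) + 20\right) \left(-3 - 3\right) = \left(\left(1 + 6\right) + 20\right) \left(-6\right) = \left(7 + 20\right) \left(-6\right) = 27 \left(-6\right) = -162$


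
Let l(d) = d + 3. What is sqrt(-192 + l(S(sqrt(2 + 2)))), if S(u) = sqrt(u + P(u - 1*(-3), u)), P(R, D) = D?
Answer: I*sqrt(187) ≈ 13.675*I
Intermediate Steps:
S(u) = sqrt(2)*sqrt(u) (S(u) = sqrt(u + u) = sqrt(2*u) = sqrt(2)*sqrt(u))
l(d) = 3 + d
sqrt(-192 + l(S(sqrt(2 + 2)))) = sqrt(-192 + (3 + sqrt(2)*sqrt(sqrt(2 + 2)))) = sqrt(-192 + (3 + sqrt(2)*sqrt(sqrt(4)))) = sqrt(-192 + (3 + sqrt(2)*sqrt(2))) = sqrt(-192 + (3 + 2)) = sqrt(-192 + 5) = sqrt(-187) = I*sqrt(187)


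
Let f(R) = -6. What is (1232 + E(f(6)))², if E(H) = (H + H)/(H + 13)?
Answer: 74166544/49 ≈ 1.5136e+6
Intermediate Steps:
E(H) = 2*H/(13 + H) (E(H) = (2*H)/(13 + H) = 2*H/(13 + H))
(1232 + E(f(6)))² = (1232 + 2*(-6)/(13 - 6))² = (1232 + 2*(-6)/7)² = (1232 + 2*(-6)*(⅐))² = (1232 - 12/7)² = (8612/7)² = 74166544/49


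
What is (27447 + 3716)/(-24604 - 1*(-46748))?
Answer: 31163/22144 ≈ 1.4073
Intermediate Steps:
(27447 + 3716)/(-24604 - 1*(-46748)) = 31163/(-24604 + 46748) = 31163/22144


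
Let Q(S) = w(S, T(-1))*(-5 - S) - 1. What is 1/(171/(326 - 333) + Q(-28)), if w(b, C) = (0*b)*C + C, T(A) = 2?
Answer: 7/144 ≈ 0.048611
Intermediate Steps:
w(b, C) = C (w(b, C) = 0*C + C = 0 + C = C)
Q(S) = -11 - 2*S (Q(S) = 2*(-5 - S) - 1 = (-10 - 2*S) - 1 = -11 - 2*S)
1/(171/(326 - 333) + Q(-28)) = 1/(171/(326 - 333) + (-11 - 2*(-28))) = 1/(171/(-7) + (-11 + 56)) = 1/(171*(-⅐) + 45) = 1/(-171/7 + 45) = 1/(144/7) = 7/144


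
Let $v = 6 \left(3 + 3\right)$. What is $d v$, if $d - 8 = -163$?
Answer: $-5580$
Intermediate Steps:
$d = -155$ ($d = 8 - 163 = -155$)
$v = 36$ ($v = 6 \cdot 6 = 36$)
$d v = \left(-155\right) 36 = -5580$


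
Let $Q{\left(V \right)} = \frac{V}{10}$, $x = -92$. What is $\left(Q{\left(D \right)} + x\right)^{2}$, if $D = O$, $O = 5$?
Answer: $\frac{33489}{4} \approx 8372.3$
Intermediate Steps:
$D = 5$
$Q{\left(V \right)} = \frac{V}{10}$ ($Q{\left(V \right)} = V \frac{1}{10} = \frac{V}{10}$)
$\left(Q{\left(D \right)} + x\right)^{2} = \left(\frac{1}{10} \cdot 5 - 92\right)^{2} = \left(\frac{1}{2} - 92\right)^{2} = \left(- \frac{183}{2}\right)^{2} = \frac{33489}{4}$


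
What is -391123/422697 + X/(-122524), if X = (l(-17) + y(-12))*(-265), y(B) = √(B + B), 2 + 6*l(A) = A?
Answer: -32184445123/34527018152 + 265*I*√6/61262 ≈ -0.93215 + 0.010596*I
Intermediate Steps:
l(A) = -⅓ + A/6
y(B) = √2*√B (y(B) = √(2*B) = √2*√B)
X = 5035/6 - 530*I*√6 (X = ((-⅓ + (⅙)*(-17)) + √2*√(-12))*(-265) = ((-⅓ - 17/6) + √2*(2*I*√3))*(-265) = (-19/6 + 2*I*√6)*(-265) = 5035/6 - 530*I*√6 ≈ 839.17 - 1298.2*I)
-391123/422697 + X/(-122524) = -391123/422697 + (5035/6 - 530*I*√6)/(-122524) = -391123*1/422697 + (5035/6 - 530*I*√6)*(-1/122524) = -391123/422697 + (-5035/735144 + 265*I*√6/61262) = -32184445123/34527018152 + 265*I*√6/61262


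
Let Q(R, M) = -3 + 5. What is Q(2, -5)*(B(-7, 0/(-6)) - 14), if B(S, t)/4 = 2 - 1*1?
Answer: -20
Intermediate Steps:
B(S, t) = 4 (B(S, t) = 4*(2 - 1*1) = 4*(2 - 1) = 4*1 = 4)
Q(R, M) = 2
Q(2, -5)*(B(-7, 0/(-6)) - 14) = 2*(4 - 14) = 2*(-10) = -20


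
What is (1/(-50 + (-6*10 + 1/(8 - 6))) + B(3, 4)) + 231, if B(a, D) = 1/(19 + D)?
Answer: 1163720/5037 ≈ 231.03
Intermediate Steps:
(1/(-50 + (-6*10 + 1/(8 - 6))) + B(3, 4)) + 231 = (1/(-50 + (-6*10 + 1/(8 - 6))) + 1/(19 + 4)) + 231 = (1/(-50 + (-60 + 1/2)) + 1/23) + 231 = (1/(-50 - 119/2) + 1/23) + 231 = (1/(-219/2) + 1/23) + 231 = (-2/219 + 1/23) + 231 = 173/5037 + 231 = 1163720/5037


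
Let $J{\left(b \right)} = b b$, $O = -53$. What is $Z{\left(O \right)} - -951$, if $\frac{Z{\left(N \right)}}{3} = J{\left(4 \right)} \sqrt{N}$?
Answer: $951 + 48 i \sqrt{53} \approx 951.0 + 349.45 i$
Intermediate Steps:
$J{\left(b \right)} = b^{2}$
$Z{\left(N \right)} = 48 \sqrt{N}$ ($Z{\left(N \right)} = 3 \cdot 4^{2} \sqrt{N} = 3 \cdot 16 \sqrt{N} = 48 \sqrt{N}$)
$Z{\left(O \right)} - -951 = 48 \sqrt{-53} - -951 = 48 i \sqrt{53} + 951 = 951 + 48 i \sqrt{53}$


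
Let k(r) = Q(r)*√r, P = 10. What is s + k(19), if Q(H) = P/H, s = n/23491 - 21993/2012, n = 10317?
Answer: -495879759/47263892 + 10*√19/19 ≈ -8.1976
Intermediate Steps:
s = -495879759/47263892 (s = 10317/23491 - 21993/2012 = -495879759/47263892 ≈ -10.492)
Q(H) = 10/H
k(r) = 10/√r (k(r) = (10/r)*√r = 10/√r)
s + k(19) = -495879759/47263892 + 10/√19 = -495879759/47263892 + 10*(√19/19) = -495879759/47263892 + 10*√19/19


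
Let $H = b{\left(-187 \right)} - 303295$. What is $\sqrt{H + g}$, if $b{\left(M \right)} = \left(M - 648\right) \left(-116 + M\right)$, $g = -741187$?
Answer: $i \sqrt{791477} \approx 889.65 i$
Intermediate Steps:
$b{\left(M \right)} = \left(-648 + M\right) \left(-116 + M\right)$
$H = -50290$ ($H = \left(75168 + \left(-187\right)^{2} - -142868\right) - 303295 = \left(75168 + 34969 + 142868\right) - 303295 = 253005 - 303295 = -50290$)
$\sqrt{H + g} = \sqrt{-50290 - 741187} = \sqrt{-791477} = i \sqrt{791477}$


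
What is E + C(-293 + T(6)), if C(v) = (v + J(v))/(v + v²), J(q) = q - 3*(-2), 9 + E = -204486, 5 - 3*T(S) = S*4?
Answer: -82177340892/401855 ≈ -2.0450e+5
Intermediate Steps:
T(S) = 5/3 - 4*S/3 (T(S) = 5/3 - S*4/3 = 5/3 - 4*S/3)
E = -204495 (E = -9 - 204486 = -204495)
J(q) = 6 + q (J(q) = q + 6 = 6 + q)
C(v) = (6 + 2*v)/(v + v²) (C(v) = (v + (6 + v))/(v + v²) = (6 + 2*v)/(v + v²))
E + C(-293 + T(6)) = -204495 + 2*(3 + (-293 + (5/3 - 4/3*6)))/((-293 + (5/3 - 4/3*6))*(1 + (-293 + (5/3 - 4/3*6)))) = -204495 + 2*(3 + (-293 + (5/3 - 8)))/((-293 + (5/3 - 8))*(1 + (-293 + (5/3 - 8)))) = -204495 + 2*(3 + (-293 - 19/3))/((-293 - 19/3)*(1 + (-293 - 19/3))) = -204495 + 2*(3 - 898/3)/((-898/3)*(1 - 898/3)) = -204495 + 2*(-3/898)*(-889/3)/(-895/3) = -204495 + 2*(-3/898)*(-3/895)*(-889/3) = -204495 - 2667/401855 = -82177340892/401855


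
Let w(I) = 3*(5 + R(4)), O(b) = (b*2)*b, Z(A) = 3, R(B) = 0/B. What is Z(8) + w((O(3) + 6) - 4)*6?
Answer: 93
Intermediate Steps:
R(B) = 0
O(b) = 2*b**2 (O(b) = (2*b)*b = 2*b**2)
w(I) = 15 (w(I) = 3*(5 + 0) = 3*5 = 15)
Z(8) + w((O(3) + 6) - 4)*6 = 3 + 15*6 = 3 + 90 = 93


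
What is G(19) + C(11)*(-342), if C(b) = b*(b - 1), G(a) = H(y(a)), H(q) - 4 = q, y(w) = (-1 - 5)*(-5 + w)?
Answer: -37700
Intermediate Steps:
y(w) = 30 - 6*w (y(w) = -6*(-5 + w) = 30 - 6*w)
H(q) = 4 + q
G(a) = 34 - 6*a (G(a) = 4 + (30 - 6*a) = 34 - 6*a)
C(b) = b*(-1 + b)
G(19) + C(11)*(-342) = (34 - 6*19) + (11*(-1 + 11))*(-342) = (34 - 114) + (11*10)*(-342) = -80 + 110*(-342) = -80 - 37620 = -37700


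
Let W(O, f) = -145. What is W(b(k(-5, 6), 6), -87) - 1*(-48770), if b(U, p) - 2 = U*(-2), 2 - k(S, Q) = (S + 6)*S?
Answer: 48625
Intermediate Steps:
k(S, Q) = 2 - S*(6 + S) (k(S, Q) = 2 - (S + 6)*S = 2 - (6 + S)*S = 2 - S*(6 + S))
b(U, p) = 2 - 2*U (b(U, p) = 2 + U*(-2) = 2 - 2*U)
W(b(k(-5, 6), 6), -87) - 1*(-48770) = -145 - 1*(-48770) = -145 + 48770 = 48625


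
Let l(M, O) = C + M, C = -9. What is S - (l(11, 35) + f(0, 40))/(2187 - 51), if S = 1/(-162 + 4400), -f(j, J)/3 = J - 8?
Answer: 100127/2263092 ≈ 0.044243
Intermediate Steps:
f(j, J) = 24 - 3*J (f(j, J) = -3*(J - 8) = -3*(-8 + J) = 24 - 3*J)
l(M, O) = -9 + M
S = 1/4238 ≈ 0.00023596
S - (l(11, 35) + f(0, 40))/(2187 - 51) = 1/4238 - ((-9 + 11) + (24 - 3*40))/(2187 - 51) = 1/4238 - (2 + (24 - 120))/2136 = 1/4238 - (2 - 96)/2136 = 1/4238 - (-94)/2136 = 1/4238 - 1*(-47/1068) = 1/4238 + 47/1068 = 100127/2263092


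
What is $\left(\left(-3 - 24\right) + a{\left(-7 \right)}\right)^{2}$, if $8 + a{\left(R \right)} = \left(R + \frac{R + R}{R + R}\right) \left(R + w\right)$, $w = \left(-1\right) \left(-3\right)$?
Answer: $121$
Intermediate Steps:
$w = 3$
$a{\left(R \right)} = -8 + \left(1 + R\right) \left(3 + R\right)$ ($a{\left(R \right)} = -8 + \left(R + \frac{R + R}{R + R}\right) \left(R + 3\right) = -8 + \left(R + \frac{2 R}{2 R}\right) \left(3 + R\right) = -8 + \left(R + 2 R \frac{1}{2 R}\right) \left(3 + R\right) = -8 + \left(R + 1\right) \left(3 + R\right) = -8 + \left(1 + R\right) \left(3 + R\right)$)
$\left(\left(-3 - 24\right) + a{\left(-7 \right)}\right)^{2} = \left(\left(-3 - 24\right) + \left(-5 + \left(-7\right)^{2} + 4 \left(-7\right)\right)\right)^{2} = \left(-27 - -16\right)^{2} = \left(-27 + 16\right)^{2} = \left(-11\right)^{2} = 121$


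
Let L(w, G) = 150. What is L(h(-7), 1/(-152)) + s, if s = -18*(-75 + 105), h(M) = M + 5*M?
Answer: -390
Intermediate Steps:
h(M) = 6*M
s = -540 (s = -18*30 = -540)
L(h(-7), 1/(-152)) + s = 150 - 540 = -390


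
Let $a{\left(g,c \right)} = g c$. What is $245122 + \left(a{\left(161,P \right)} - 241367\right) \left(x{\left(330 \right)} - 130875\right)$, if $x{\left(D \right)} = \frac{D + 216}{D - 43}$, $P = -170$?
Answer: $\frac{1441998238391}{41} \approx 3.5171 \cdot 10^{10}$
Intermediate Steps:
$x{\left(D \right)} = \frac{216 + D}{-43 + D}$
$a{\left(g,c \right)} = c g$
$245122 + \left(a{\left(161,P \right)} - 241367\right) \left(x{\left(330 \right)} - 130875\right) = 245122 + \left(\left(-170\right) 161 - 241367\right) \left(\frac{216 + 330}{-43 + 330} - 130875\right) = 245122 + \left(-27370 - 241367\right) \left(\frac{1}{287} \cdot 546 - 130875\right) = 245122 - 268737 \left(\frac{1}{287} \cdot 546 - 130875\right) = 245122 - 268737 \left(\frac{78}{41} - 130875\right) = 245122 - - \frac{1441988188389}{41} = 245122 + \frac{1441988188389}{41} = \frac{1441998238391}{41}$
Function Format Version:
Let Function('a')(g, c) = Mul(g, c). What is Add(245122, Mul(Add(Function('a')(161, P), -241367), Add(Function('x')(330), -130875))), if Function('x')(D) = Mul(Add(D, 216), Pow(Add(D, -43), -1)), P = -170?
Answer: Rational(1441998238391, 41) ≈ 3.5171e+10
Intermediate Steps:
Function('x')(D) = Mul(Pow(Add(-43, D), -1), Add(216, D)) (Function('x')(D) = Mul(Add(216, D), Pow(Add(-43, D), -1)) = Mul(Pow(Add(-43, D), -1), Add(216, D)))
Function('a')(g, c) = Mul(c, g)
Add(245122, Mul(Add(Function('a')(161, P), -241367), Add(Function('x')(330), -130875))) = Add(245122, Mul(Add(Mul(-170, 161), -241367), Add(Mul(Pow(Add(-43, 330), -1), Add(216, 330)), -130875))) = Add(245122, Mul(Add(-27370, -241367), Add(Mul(Pow(287, -1), 546), -130875))) = Add(245122, Mul(-268737, Add(Mul(Rational(1, 287), 546), -130875))) = Add(245122, Mul(-268737, Add(Rational(78, 41), -130875))) = Add(245122, Mul(-268737, Rational(-5365797, 41))) = Add(245122, Rational(1441988188389, 41)) = Rational(1441998238391, 41)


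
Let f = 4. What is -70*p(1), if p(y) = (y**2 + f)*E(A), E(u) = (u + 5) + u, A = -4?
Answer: 1050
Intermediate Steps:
E(u) = 5 + 2*u (E(u) = (5 + u) + u = 5 + 2*u)
p(y) = -12 - 3*y**2 (p(y) = (y**2 + 4)*(5 + 2*(-4)) = (4 + y**2)*(5 - 8) = (4 + y**2)*(-3) = -12 - 3*y**2)
-70*p(1) = -70*(-12 - 3*1**2) = -70*(-12 - 3*1) = -70*(-12 - 3) = -70*(-15) = 1050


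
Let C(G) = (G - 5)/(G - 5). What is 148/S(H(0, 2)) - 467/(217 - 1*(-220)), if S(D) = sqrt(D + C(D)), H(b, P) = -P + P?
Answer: 64209/437 ≈ 146.93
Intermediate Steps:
H(b, P) = 0
C(G) = 1 (C(G) = (-5 + G)/(-5 + G) = 1)
S(D) = sqrt(1 + D) (S(D) = sqrt(D + 1) = sqrt(1 + D))
148/S(H(0, 2)) - 467/(217 - 1*(-220)) = 148/(sqrt(1 + 0)) - 467/(217 - 1*(-220)) = 148/(sqrt(1)) - 467/(217 + 220) = 148/1 - 467/437 = 148*1 - 467*1/437 = 148 - 467/437 = 64209/437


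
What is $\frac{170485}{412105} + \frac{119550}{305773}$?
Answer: $\frac{20279372531}{25202116433} \approx 0.80467$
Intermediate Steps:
$\frac{170485}{412105} + \frac{119550}{305773} = 170485 \cdot \frac{1}{412105} + 119550 \cdot \frac{1}{305773} = \frac{34097}{82421} + \frac{119550}{305773} = \frac{20279372531}{25202116433}$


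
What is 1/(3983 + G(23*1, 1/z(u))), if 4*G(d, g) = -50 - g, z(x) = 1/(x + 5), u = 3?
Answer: 2/7937 ≈ 0.00025198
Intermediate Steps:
z(x) = 1/(5 + x)
G(d, g) = -25/2 - g/4 (G(d, g) = (-50 - g)/4 = -25/2 - g/4)
1/(3983 + G(23*1, 1/z(u))) = 1/(3983 + (-25/2 - 1/(4*(1/(5 + 3))))) = 1/(3983 + (-25/2 - 1/(4*(1/8)))) = 1/(3983 + (-25/2 - 1/(4*1/8))) = 1/(3983 + (-25/2 - 1/4*8)) = 1/(3983 + (-25/2 - 2)) = 1/(3983 - 29/2) = 1/(7937/2) = 2/7937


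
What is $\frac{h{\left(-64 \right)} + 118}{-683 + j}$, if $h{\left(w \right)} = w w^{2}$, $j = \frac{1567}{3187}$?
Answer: $\frac{417538431}{1087577} \approx 383.92$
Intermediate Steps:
$j = \frac{1567}{3187}$ ($j = 1567 \cdot \frac{1}{3187} = \frac{1567}{3187} \approx 0.49168$)
$h{\left(w \right)} = w^{3}$
$\frac{h{\left(-64 \right)} + 118}{-683 + j} = \frac{\left(-64\right)^{3} + 118}{-683 + \frac{1567}{3187}} = \frac{-262144 + 118}{- \frac{2175154}{3187}} = \left(-262026\right) \left(- \frac{3187}{2175154}\right) = \frac{417538431}{1087577}$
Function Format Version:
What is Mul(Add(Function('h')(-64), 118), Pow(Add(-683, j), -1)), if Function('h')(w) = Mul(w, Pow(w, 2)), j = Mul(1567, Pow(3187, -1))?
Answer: Rational(417538431, 1087577) ≈ 383.92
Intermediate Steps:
j = Rational(1567, 3187) (j = Mul(1567, Rational(1, 3187)) = Rational(1567, 3187) ≈ 0.49168)
Function('h')(w) = Pow(w, 3)
Mul(Add(Function('h')(-64), 118), Pow(Add(-683, j), -1)) = Mul(Add(Pow(-64, 3), 118), Pow(Add(-683, Rational(1567, 3187)), -1)) = Mul(Add(-262144, 118), Pow(Rational(-2175154, 3187), -1)) = Mul(-262026, Rational(-3187, 2175154)) = Rational(417538431, 1087577)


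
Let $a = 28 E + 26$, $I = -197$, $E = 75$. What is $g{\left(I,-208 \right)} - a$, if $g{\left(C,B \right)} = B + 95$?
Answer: $-2239$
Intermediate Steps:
$g{\left(C,B \right)} = 95 + B$
$a = 2126$ ($a = 28 \cdot 75 + 26 = 2100 + 26 = 2126$)
$g{\left(I,-208 \right)} - a = \left(95 - 208\right) - 2126 = -113 - 2126 = -2239$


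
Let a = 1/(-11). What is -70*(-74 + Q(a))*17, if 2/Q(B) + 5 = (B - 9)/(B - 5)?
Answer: 799204/9 ≈ 88801.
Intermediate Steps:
a = -1/11 ≈ -0.090909
Q(B) = 2/(-5 + (-9 + B)/(-5 + B)) (Q(B) = 2/(-5 + (B - 9)/(B - 5)) = 2/(-5 + (-9 + B)/(-5 + B)))
-70*(-74 + Q(a))*17 = -70*(-74 + (5 - 1*(-1/11))/(2*(-4 - 1/11)))*17 = -70*(-74 + (5 + 1/11)/(2*(-45/11)))*17 = -70*(-74 + (½)*(-11/45)*(56/11))*17 = -70*(-74 - 28/45)*17 = -70*(-3358/45)*17 = (47012/9)*17 = 799204/9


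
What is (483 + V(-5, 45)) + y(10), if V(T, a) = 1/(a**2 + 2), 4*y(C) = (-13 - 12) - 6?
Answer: 3853331/8108 ≈ 475.25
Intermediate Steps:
y(C) = -31/4 (y(C) = ((-13 - 12) - 6)/4 = (-25 - 6)/4 = (1/4)*(-31) = -31/4)
V(T, a) = 1/(2 + a**2)
(483 + V(-5, 45)) + y(10) = (483 + 1/(2 + 45**2)) - 31/4 = (483 + 1/(2 + 2025)) - 31/4 = (483 + 1/2027) - 31/4 = 979042/2027 - 31/4 = 3853331/8108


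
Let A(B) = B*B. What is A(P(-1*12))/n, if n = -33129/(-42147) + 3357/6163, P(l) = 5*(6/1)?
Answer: 1443066450/2133713 ≈ 676.32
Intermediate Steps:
P(l) = 30 (P(l) = 5*(6*1) = 5*6 = 30)
A(B) = B²
n = 12802278/9620443 (n = -33129*(-1/42147) + 3357*(1/6163) = 1227/1561 + 3357/6163 = 12802278/9620443 ≈ 1.3307)
A(P(-1*12))/n = 30²/(12802278/9620443) = 900*(9620443/12802278) = 1443066450/2133713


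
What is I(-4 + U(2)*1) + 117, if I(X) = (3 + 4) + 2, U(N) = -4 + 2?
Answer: 126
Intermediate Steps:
U(N) = -2
I(X) = 9 (I(X) = 7 + 2 = 9)
I(-4 + U(2)*1) + 117 = 9 + 117 = 126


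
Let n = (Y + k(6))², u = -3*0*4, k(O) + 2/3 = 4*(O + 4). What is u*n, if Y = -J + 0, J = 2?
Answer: 0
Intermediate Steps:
Y = -2 (Y = -1*2 + 0 = -2 + 0 = -2)
k(O) = 46/3 + 4*O (k(O) = -⅔ + 4*(O + 4) = -⅔ + 4*(4 + O) = -⅔ + (16 + 4*O) = 46/3 + 4*O)
u = 0 (u = 0*4 = 0)
n = 12544/9 (n = (-2 + (46/3 + 4*6))² = (-2 + (46/3 + 24))² = (-2 + 118/3)² = (112/3)² = 12544/9 ≈ 1393.8)
u*n = 0*(12544/9) = 0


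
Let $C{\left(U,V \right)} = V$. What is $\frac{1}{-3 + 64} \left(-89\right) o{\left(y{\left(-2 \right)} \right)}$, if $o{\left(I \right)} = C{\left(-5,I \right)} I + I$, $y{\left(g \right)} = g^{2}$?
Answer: $- \frac{1780}{61} \approx -29.18$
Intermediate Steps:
$o{\left(I \right)} = I + I^{2}$ ($o{\left(I \right)} = I I + I = I^{2} + I = I + I^{2}$)
$\frac{1}{-3 + 64} \left(-89\right) o{\left(y{\left(-2 \right)} \right)} = \frac{1}{-3 + 64} \left(-89\right) \left(-2\right)^{2} \left(1 + \left(-2\right)^{2}\right) = \frac{1}{61} \left(-89\right) 4 \left(1 + 4\right) = \frac{1}{61} \left(-89\right) 4 \cdot 5 = \left(- \frac{89}{61}\right) 20 = - \frac{1780}{61}$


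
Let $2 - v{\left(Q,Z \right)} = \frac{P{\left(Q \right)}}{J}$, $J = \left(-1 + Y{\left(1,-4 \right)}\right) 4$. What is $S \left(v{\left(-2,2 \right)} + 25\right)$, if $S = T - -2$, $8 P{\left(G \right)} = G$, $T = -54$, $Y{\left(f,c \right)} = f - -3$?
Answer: $- \frac{16861}{12} \approx -1405.1$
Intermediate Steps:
$Y{\left(f,c \right)} = 3 + f$ ($Y{\left(f,c \right)} = f + 3 = 3 + f$)
$P{\left(G \right)} = \frac{G}{8}$
$J = 12$ ($J = \left(-1 + \left(3 + 1\right)\right) 4 = \left(-1 + 4\right) 4 = 3 \cdot 4 = 12$)
$S = -52$ ($S = -54 - -2 = -54 + 2 = -52$)
$v{\left(Q,Z \right)} = 2 - \frac{Q}{96}$ ($v{\left(Q,Z \right)} = 2 - \frac{\frac{1}{8} Q}{12} = 2 - \frac{Q}{8} \cdot \frac{1}{12} = 2 - \frac{Q}{96}$)
$S \left(v{\left(-2,2 \right)} + 25\right) = - 52 \left(\left(2 - - \frac{1}{48}\right) + 25\right) = - 52 \left(\left(2 + \frac{1}{48}\right) + 25\right) = - 52 \left(\frac{97}{48} + 25\right) = \left(-52\right) \frac{1297}{48} = - \frac{16861}{12}$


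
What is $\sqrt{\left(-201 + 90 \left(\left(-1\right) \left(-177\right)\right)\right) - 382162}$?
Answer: $i \sqrt{366433} \approx 605.34 i$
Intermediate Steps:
$\sqrt{\left(-201 + 90 \left(\left(-1\right) \left(-177\right)\right)\right) - 382162} = \sqrt{\left(-201 + 90 \cdot 177\right) - 382162} = \sqrt{\left(-201 + 15930\right) - 382162} = \sqrt{15729 - 382162} = \sqrt{-366433} = i \sqrt{366433}$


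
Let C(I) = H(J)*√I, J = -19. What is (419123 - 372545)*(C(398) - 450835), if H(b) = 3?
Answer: -20998992630 + 139734*√398 ≈ -2.0996e+10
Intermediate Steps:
C(I) = 3*√I
(419123 - 372545)*(C(398) - 450835) = (419123 - 372545)*(3*√398 - 450835) = 46578*(-450835 + 3*√398) = -20998992630 + 139734*√398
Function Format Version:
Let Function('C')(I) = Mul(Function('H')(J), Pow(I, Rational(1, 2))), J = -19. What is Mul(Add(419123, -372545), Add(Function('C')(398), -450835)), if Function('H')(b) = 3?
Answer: Add(-20998992630, Mul(139734, Pow(398, Rational(1, 2)))) ≈ -2.0996e+10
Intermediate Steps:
Function('C')(I) = Mul(3, Pow(I, Rational(1, 2)))
Mul(Add(419123, -372545), Add(Function('C')(398), -450835)) = Mul(Add(419123, -372545), Add(Mul(3, Pow(398, Rational(1, 2))), -450835)) = Mul(46578, Add(-450835, Mul(3, Pow(398, Rational(1, 2))))) = Add(-20998992630, Mul(139734, Pow(398, Rational(1, 2))))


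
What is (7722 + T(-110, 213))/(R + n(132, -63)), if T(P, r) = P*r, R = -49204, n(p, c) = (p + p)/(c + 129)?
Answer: 1309/4100 ≈ 0.31927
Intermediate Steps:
n(p, c) = 2*p/(129 + c) (n(p, c) = (2*p)/(129 + c) = 2*p/(129 + c))
(7722 + T(-110, 213))/(R + n(132, -63)) = (7722 - 110*213)/(-49204 + 2*132/(129 - 63)) = (7722 - 23430)/(-49204 + 2*132/66) = -15708/(-49204 + 2*132*(1/66)) = -15708/(-49204 + 4) = -15708/(-49200) = -15708*(-1/49200) = 1309/4100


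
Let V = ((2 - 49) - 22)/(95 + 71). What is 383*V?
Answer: -26427/166 ≈ -159.20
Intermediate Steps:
V = -69/166 (V = (-47 - 22)/166 = -69*1/166 = -69/166 ≈ -0.41566)
383*V = 383*(-69/166) = -26427/166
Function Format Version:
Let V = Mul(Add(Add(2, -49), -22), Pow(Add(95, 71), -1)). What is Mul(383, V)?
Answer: Rational(-26427, 166) ≈ -159.20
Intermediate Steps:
V = Rational(-69, 166) (V = Mul(Add(-47, -22), Pow(166, -1)) = Mul(-69, Rational(1, 166)) = Rational(-69, 166) ≈ -0.41566)
Mul(383, V) = Mul(383, Rational(-69, 166)) = Rational(-26427, 166)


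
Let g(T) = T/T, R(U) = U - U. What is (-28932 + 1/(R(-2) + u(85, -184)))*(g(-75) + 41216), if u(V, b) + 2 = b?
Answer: -73934408867/62 ≈ -1.1925e+9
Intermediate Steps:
u(V, b) = -2 + b
R(U) = 0
g(T) = 1
(-28932 + 1/(R(-2) + u(85, -184)))*(g(-75) + 41216) = (-28932 + 1/(0 + (-2 - 184)))*(1 + 41216) = (-28932 + 1/(0 - 186))*41217 = (-28932 + 1/(-186))*41217 = (-28932 - 1/186)*41217 = -5381353/186*41217 = -73934408867/62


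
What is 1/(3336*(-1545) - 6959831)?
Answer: -1/12113951 ≈ -8.2549e-8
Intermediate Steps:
1/(3336*(-1545) - 6959831) = 1/(-5154120 - 6959831) = 1/(-12113951) = -1/12113951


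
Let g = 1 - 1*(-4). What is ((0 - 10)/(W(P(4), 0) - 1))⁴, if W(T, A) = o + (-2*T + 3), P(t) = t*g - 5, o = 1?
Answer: 10000/531441 ≈ 0.018817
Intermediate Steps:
g = 5 (g = 1 + 4 = 5)
P(t) = -5 + 5*t (P(t) = t*5 - 5 = 5*t - 5 = -5 + 5*t)
W(T, A) = 4 - 2*T (W(T, A) = 1 + (-2*T + 3) = 1 + (3 - 2*T) = 4 - 2*T)
((0 - 10)/(W(P(4), 0) - 1))⁴ = ((0 - 10)/((4 - 2*(-5 + 5*4)) - 1))⁴ = (-10/((4 - 2*(-5 + 20)) - 1))⁴ = (-10/((4 - 2*15) - 1))⁴ = (-10/((4 - 30) - 1))⁴ = (-10/(-26 - 1))⁴ = (-10/(-27))⁴ = (-10*(-1/27))⁴ = (10/27)⁴ = 10000/531441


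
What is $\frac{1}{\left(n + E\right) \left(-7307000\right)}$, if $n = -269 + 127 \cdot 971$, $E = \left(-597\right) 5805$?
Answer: $\frac{1}{24423917859000} \approx 4.0943 \cdot 10^{-14}$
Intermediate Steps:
$E = -3465585$
$n = 123048$ ($n = -269 + 123317 = 123048$)
$\frac{1}{\left(n + E\right) \left(-7307000\right)} = \frac{1}{\left(123048 - 3465585\right) \left(-7307000\right)} = \frac{1}{-3342537} \left(- \frac{1}{7307000}\right) = \left(- \frac{1}{3342537}\right) \left(- \frac{1}{7307000}\right) = \frac{1}{24423917859000}$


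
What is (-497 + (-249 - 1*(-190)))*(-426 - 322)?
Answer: 415888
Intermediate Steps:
(-497 + (-249 - 1*(-190)))*(-426 - 322) = (-497 + (-249 + 190))*(-748) = (-497 - 59)*(-748) = -556*(-748) = 415888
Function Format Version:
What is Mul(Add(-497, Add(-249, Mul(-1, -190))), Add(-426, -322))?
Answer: 415888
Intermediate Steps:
Mul(Add(-497, Add(-249, Mul(-1, -190))), Add(-426, -322)) = Mul(Add(-497, Add(-249, 190)), -748) = Mul(Add(-497, -59), -748) = Mul(-556, -748) = 415888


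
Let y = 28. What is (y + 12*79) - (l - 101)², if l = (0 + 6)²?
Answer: -3249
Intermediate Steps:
l = 36 (l = 6² = 36)
(y + 12*79) - (l - 101)² = (28 + 12*79) - (36 - 101)² = (28 + 948) - 1*(-65)² = 976 - 1*4225 = 976 - 4225 = -3249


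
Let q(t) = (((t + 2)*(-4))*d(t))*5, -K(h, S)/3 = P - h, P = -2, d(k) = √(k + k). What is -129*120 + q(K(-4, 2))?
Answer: -15480 + 160*I*√3 ≈ -15480.0 + 277.13*I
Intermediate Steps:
d(k) = √2*√k (d(k) = √(2*k) = √2*√k)
K(h, S) = 6 + 3*h (K(h, S) = -3*(-2 - h) = 6 + 3*h)
q(t) = 5*√2*√t*(-8 - 4*t) (q(t) = (((t + 2)*(-4))*(√2*√t))*5 = (((2 + t)*(-4))*(√2*√t))*5 = ((-8 - 4*t)*(√2*√t))*5 = (√2*√t*(-8 - 4*t))*5 = 5*√2*√t*(-8 - 4*t))
-129*120 + q(K(-4, 2)) = -129*120 + 20*√2*√(6 + 3*(-4))*(-2 - (6 + 3*(-4))) = -15480 + 20*√2*√(6 - 12)*(-2 - (6 - 12)) = -15480 + 20*√2*√(-6)*(-2 - 1*(-6)) = -15480 + 20*√2*(I*√6)*(-2 + 6) = -15480 + 20*√2*(I*√6)*4 = -15480 + 160*I*√3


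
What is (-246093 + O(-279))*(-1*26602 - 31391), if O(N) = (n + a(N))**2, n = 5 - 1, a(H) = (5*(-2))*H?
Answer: -438446971599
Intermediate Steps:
a(H) = -10*H
n = 4
O(N) = (4 - 10*N)**2
(-246093 + O(-279))*(-1*26602 - 31391) = (-246093 + 4*(-2 + 5*(-279))**2)*(-1*26602 - 31391) = (-246093 + 4*(-2 - 1395)**2)*(-26602 - 31391) = (-246093 + 4*(-1397)**2)*(-57993) = (-246093 + 4*1951609)*(-57993) = (-246093 + 7806436)*(-57993) = 7560343*(-57993) = -438446971599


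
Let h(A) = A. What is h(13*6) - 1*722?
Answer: -644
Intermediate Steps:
h(13*6) - 1*722 = 13*6 - 1*722 = 78 - 722 = -644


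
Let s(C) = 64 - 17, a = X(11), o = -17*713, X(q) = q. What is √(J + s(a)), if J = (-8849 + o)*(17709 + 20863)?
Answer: I*√808854793 ≈ 28440.0*I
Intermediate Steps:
o = -12121
a = 11
s(C) = 47
J = -808854840 (J = (-8849 - 12121)*(17709 + 20863) = -20970*38572 = -808854840)
√(J + s(a)) = √(-808854840 + 47) = √(-808854793) = I*√808854793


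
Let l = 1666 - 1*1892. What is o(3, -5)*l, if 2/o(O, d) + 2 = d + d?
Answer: 113/3 ≈ 37.667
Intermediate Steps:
o(O, d) = 2/(-2 + 2*d) (o(O, d) = 2/(-2 + (d + d)) = 2/(-2 + 2*d))
l = -226 (l = 1666 - 1892 = -226)
o(3, -5)*l = -226/(-1 - 5) = -226/(-6) = -⅙*(-226) = 113/3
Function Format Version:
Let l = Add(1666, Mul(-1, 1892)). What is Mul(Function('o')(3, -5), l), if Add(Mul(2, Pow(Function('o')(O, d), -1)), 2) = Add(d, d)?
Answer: Rational(113, 3) ≈ 37.667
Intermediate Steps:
Function('o')(O, d) = Mul(2, Pow(Add(-2, Mul(2, d)), -1)) (Function('o')(O, d) = Mul(2, Pow(Add(-2, Add(d, d)), -1)) = Mul(2, Pow(Add(-2, Mul(2, d)), -1)))
l = -226 (l = Add(1666, -1892) = -226)
Mul(Function('o')(3, -5), l) = Mul(Pow(Add(-1, -5), -1), -226) = Mul(Pow(-6, -1), -226) = Mul(Rational(-1, 6), -226) = Rational(113, 3)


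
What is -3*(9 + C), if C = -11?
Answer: 6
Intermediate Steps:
-3*(9 + C) = -3*(9 - 11) = -3*(-2) = 6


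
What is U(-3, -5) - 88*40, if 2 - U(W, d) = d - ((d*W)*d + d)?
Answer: -3593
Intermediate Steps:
U(W, d) = 2 + W*d**2 (U(W, d) = 2 - (d - ((d*W)*d + d)) = 2 - (d - ((W*d)*d + d)) = 2 - (d - (W*d**2 + d)) = 2 - (d - (d + W*d**2)) = 2 - (d + (-d - W*d**2)) = 2 - (-1)*W*d**2 = 2 + W*d**2)
U(-3, -5) - 88*40 = (2 - 3*(-5)**2) - 88*40 = (2 - 3*25) - 3520 = (2 - 75) - 3520 = -73 - 3520 = -3593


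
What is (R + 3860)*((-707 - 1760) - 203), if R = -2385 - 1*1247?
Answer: -608760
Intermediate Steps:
R = -3632 (R = -2385 - 1247 = -3632)
(R + 3860)*((-707 - 1760) - 203) = (-3632 + 3860)*((-707 - 1760) - 203) = 228*(-2467 - 203) = 228*(-2670) = -608760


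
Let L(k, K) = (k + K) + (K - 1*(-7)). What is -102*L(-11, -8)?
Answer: 2040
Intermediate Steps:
L(k, K) = 7 + k + 2*K (L(k, K) = (K + k) + (K + 7) = (K + k) + (7 + K) = 7 + k + 2*K)
-102*L(-11, -8) = -102*(7 - 11 + 2*(-8)) = -102*(7 - 11 - 16) = -102*(-20) = 2040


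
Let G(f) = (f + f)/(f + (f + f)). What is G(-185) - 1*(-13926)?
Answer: 41780/3 ≈ 13927.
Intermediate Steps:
G(f) = 2/3 (G(f) = (2*f)/(f + 2*f) = (2*f)/((3*f)) = (2*f)*(1/(3*f)) = 2/3)
G(-185) - 1*(-13926) = 2/3 - 1*(-13926) = 2/3 + 13926 = 41780/3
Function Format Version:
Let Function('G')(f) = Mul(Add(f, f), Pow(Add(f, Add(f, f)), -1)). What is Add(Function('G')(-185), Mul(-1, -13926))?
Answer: Rational(41780, 3) ≈ 13927.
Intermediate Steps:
Function('G')(f) = Rational(2, 3) (Function('G')(f) = Mul(Mul(2, f), Pow(Add(f, Mul(2, f)), -1)) = Mul(Mul(2, f), Pow(Mul(3, f), -1)) = Mul(Mul(2, f), Mul(Rational(1, 3), Pow(f, -1))) = Rational(2, 3))
Add(Function('G')(-185), Mul(-1, -13926)) = Add(Rational(2, 3), Mul(-1, -13926)) = Add(Rational(2, 3), 13926) = Rational(41780, 3)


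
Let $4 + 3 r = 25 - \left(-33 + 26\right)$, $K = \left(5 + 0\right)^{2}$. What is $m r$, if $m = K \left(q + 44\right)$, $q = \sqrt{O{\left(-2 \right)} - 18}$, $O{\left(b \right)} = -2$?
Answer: $\frac{30800}{3} + \frac{1400 i \sqrt{5}}{3} \approx 10267.0 + 1043.5 i$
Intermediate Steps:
$K = 25$ ($K = 5^{2} = 25$)
$q = 2 i \sqrt{5}$ ($q = \sqrt{-2 - 18} = \sqrt{-20} = 2 i \sqrt{5} \approx 4.4721 i$)
$r = \frac{28}{3}$ ($r = - \frac{4}{3} + \frac{25 - \left(-33 + 26\right)}{3} = - \frac{4}{3} + \frac{25 - -7}{3} = - \frac{4}{3} + \frac{25 + 7}{3} = - \frac{4}{3} + \frac{1}{3} \cdot 32 = - \frac{4}{3} + \frac{32}{3} = \frac{28}{3} \approx 9.3333$)
$m = 1100 + 50 i \sqrt{5}$ ($m = 25 \left(2 i \sqrt{5} + 44\right) = 25 \left(44 + 2 i \sqrt{5}\right) = 1100 + 50 i \sqrt{5} \approx 1100.0 + 111.8 i$)
$m r = \left(1100 + 50 i \sqrt{5}\right) \frac{28}{3} = \frac{30800}{3} + \frac{1400 i \sqrt{5}}{3}$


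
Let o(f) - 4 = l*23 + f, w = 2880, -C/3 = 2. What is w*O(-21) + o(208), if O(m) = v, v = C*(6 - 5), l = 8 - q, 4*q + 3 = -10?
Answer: -67237/4 ≈ -16809.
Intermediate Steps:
q = -13/4 (q = -¾ + (¼)*(-10) = -¾ - 5/2 = -13/4 ≈ -3.2500)
C = -6 (C = -3*2 = -6)
l = 45/4 (l = 8 - 1*(-13/4) = 8 + 13/4 = 45/4 ≈ 11.250)
o(f) = 1051/4 + f (o(f) = 4 + ((45/4)*23 + f) = 4 + (1035/4 + f) = 1051/4 + f)
v = -6 (v = -6*(6 - 5) = -6*1 = -6)
O(m) = -6
w*O(-21) + o(208) = 2880*(-6) + (1051/4 + 208) = -17280 + 1883/4 = -67237/4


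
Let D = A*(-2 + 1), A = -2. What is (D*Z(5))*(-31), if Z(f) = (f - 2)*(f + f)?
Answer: -1860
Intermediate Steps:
Z(f) = 2*f*(-2 + f) (Z(f) = (-2 + f)*(2*f) = 2*f*(-2 + f))
D = 2 (D = -2*(-2 + 1) = -2*(-1) = 2)
(D*Z(5))*(-31) = (2*(2*5*(-2 + 5)))*(-31) = (2*(2*5*3))*(-31) = (2*30)*(-31) = 60*(-31) = -1860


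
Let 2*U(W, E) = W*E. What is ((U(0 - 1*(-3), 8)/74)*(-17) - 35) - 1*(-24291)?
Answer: 897370/37 ≈ 24253.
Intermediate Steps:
U(W, E) = E*W/2 (U(W, E) = (W*E)/2 = (E*W)/2 = E*W/2)
((U(0 - 1*(-3), 8)/74)*(-17) - 35) - 1*(-24291) = ((((½)*8*(0 - 1*(-3)))/74)*(-17) - 35) - 1*(-24291) = ((((½)*8*(0 + 3))*(1/74))*(-17) - 35) + 24291 = ((((½)*8*3)*(1/74))*(-17) - 35) + 24291 = ((12*(1/74))*(-17) - 35) + 24291 = ((6/37)*(-17) - 35) + 24291 = (-102/37 - 35) + 24291 = -1397/37 + 24291 = 897370/37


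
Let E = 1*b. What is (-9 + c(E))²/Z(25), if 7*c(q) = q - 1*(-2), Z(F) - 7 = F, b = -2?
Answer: 81/32 ≈ 2.5313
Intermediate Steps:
Z(F) = 7 + F
E = -2 (E = 1*(-2) = -2)
c(q) = 2/7 + q/7 (c(q) = (q - 1*(-2))/7 = (q + 2)/7 = (2 + q)/7 = 2/7 + q/7)
(-9 + c(E))²/Z(25) = (-9 + (2/7 + (⅐)*(-2)))²/(7 + 25) = (-9 + (2/7 - 2/7))²/32 = (-9 + 0)²*(1/32) = (-9)²*(1/32) = 81*(1/32) = 81/32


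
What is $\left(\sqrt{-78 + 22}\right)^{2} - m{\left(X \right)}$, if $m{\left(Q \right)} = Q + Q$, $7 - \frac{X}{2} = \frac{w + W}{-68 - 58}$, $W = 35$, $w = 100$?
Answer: $- \frac{618}{7} \approx -88.286$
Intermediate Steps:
$X = \frac{113}{7}$ ($X = 14 - 2 \frac{100 + 35}{-68 - 58} = 14 - 2 \frac{135}{-126} = 14 - 2 \cdot 135 \left(- \frac{1}{126}\right) = 14 - - \frac{15}{7} = 14 + \frac{15}{7} = \frac{113}{7} \approx 16.143$)
$m{\left(Q \right)} = 2 Q$
$\left(\sqrt{-78 + 22}\right)^{2} - m{\left(X \right)} = \left(\sqrt{-78 + 22}\right)^{2} - 2 \cdot \frac{113}{7} = \left(\sqrt{-56}\right)^{2} - \frac{226}{7} = \left(2 i \sqrt{14}\right)^{2} - \frac{226}{7} = -56 - \frac{226}{7} = - \frac{618}{7}$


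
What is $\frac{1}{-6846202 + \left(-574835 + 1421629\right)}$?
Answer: $- \frac{1}{5999408} \approx -1.6668 \cdot 10^{-7}$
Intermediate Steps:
$\frac{1}{-6846202 + \left(-574835 + 1421629\right)} = \frac{1}{-6846202 + 846794} = \frac{1}{-5999408} = - \frac{1}{5999408}$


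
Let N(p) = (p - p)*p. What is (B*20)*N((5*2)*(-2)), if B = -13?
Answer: 0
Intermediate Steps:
N(p) = 0 (N(p) = 0*p = 0)
(B*20)*N((5*2)*(-2)) = -13*20*0 = -260*0 = 0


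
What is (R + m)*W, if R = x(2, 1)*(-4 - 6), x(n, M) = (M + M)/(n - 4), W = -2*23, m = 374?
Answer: -17664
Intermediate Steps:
W = -46
x(n, M) = 2*M/(-4 + n) (x(n, M) = (2*M)/(-4 + n) = 2*M/(-4 + n))
R = 10 (R = (2*1/(-4 + 2))*(-4 - 6) = (2*1/(-2))*(-10) = (2*1*(-½))*(-10) = -1*(-10) = 10)
(R + m)*W = (10 + 374)*(-46) = 384*(-46) = -17664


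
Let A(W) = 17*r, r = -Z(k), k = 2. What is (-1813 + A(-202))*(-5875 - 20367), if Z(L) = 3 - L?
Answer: 48022860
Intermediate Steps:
r = -1 (r = -(3 - 1*2) = -(3 - 2) = -1*1 = -1)
A(W) = -17 (A(W) = 17*(-1) = -17)
(-1813 + A(-202))*(-5875 - 20367) = (-1813 - 17)*(-5875 - 20367) = -1830*(-26242) = 48022860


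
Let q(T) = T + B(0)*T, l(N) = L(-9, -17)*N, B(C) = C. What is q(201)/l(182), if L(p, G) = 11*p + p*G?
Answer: 67/3276 ≈ 0.020452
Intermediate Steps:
L(p, G) = 11*p + G*p
l(N) = 54*N (l(N) = (-9*(11 - 17))*N = (-9*(-6))*N = 54*N)
q(T) = T (q(T) = T + 0*T = T + 0 = T)
q(201)/l(182) = 201/((54*182)) = 201/9828 = 201*(1/9828) = 67/3276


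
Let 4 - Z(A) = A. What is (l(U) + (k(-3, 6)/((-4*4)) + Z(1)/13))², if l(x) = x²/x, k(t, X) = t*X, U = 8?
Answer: 946729/10816 ≈ 87.530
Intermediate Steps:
Z(A) = 4 - A
k(t, X) = X*t
l(x) = x
(l(U) + (k(-3, 6)/((-4*4)) + Z(1)/13))² = (8 + ((6*(-3))/((-4*4)) + (4 - 1*1)/13))² = (8 + (-18/(-16) + (4 - 1)*(1/13)))² = (8 + (-18*(-1/16) + 3*(1/13)))² = (8 + (9/8 + 3/13))² = (8 + 141/104)² = (973/104)² = 946729/10816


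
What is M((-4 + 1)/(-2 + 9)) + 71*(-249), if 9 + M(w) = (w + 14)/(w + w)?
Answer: -106223/6 ≈ -17704.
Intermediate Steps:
M(w) = -9 + (14 + w)/(2*w) (M(w) = -9 + (w + 14)/(w + w) = -9 + (14 + w)/((2*w)) = -9 + (14 + w)*(1/(2*w)) = -9 + (14 + w)/(2*w))
M((-4 + 1)/(-2 + 9)) + 71*(-249) = (-17/2 + 7/(((-4 + 1)/(-2 + 9)))) + 71*(-249) = (-17/2 + 7/((-3/7))) - 17679 = (-17/2 + 7/((-3*1/7))) - 17679 = (-17/2 + 7/(-3/7)) - 17679 = (-17/2 + 7*(-7/3)) - 17679 = (-17/2 - 49/3) - 17679 = -149/6 - 17679 = -106223/6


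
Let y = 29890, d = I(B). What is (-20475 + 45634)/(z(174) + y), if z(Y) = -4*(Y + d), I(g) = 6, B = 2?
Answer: 25159/29170 ≈ 0.86250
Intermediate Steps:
d = 6
z(Y) = -24 - 4*Y (z(Y) = -4*(Y + 6) = -4*(6 + Y) = -24 - 4*Y)
(-20475 + 45634)/(z(174) + y) = (-20475 + 45634)/((-24 - 4*174) + 29890) = 25159/((-24 - 696) + 29890) = 25159/(-720 + 29890) = 25159/29170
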